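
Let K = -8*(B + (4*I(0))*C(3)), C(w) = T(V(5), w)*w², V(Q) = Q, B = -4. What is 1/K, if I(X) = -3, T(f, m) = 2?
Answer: 1/1760 ≈ 0.00056818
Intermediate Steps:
C(w) = 2*w²
K = 1760 (K = -8*(-4 + (4*(-3))*(2*3²)) = -8*(-4 - 24*9) = -8*(-4 - 12*18) = -8*(-4 - 216) = -8*(-220) = 1760)
1/K = 1/1760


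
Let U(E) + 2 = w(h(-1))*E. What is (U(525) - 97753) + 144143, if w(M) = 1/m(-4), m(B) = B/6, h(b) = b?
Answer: 91201/2 ≈ 45601.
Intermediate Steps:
m(B) = B/6 (m(B) = B*(1/6) = B/6)
w(M) = -3/2 (w(M) = 1/((1/6)*(-4)) = 1/(-2/3) = -3/2)
U(E) = -2 - 3*E/2
(U(525) - 97753) + 144143 = ((-2 - 3/2*525) - 97753) + 144143 = ((-2 - 1575/2) - 97753) + 144143 = (-1579/2 - 97753) + 144143 = -197085/2 + 144143 = 91201/2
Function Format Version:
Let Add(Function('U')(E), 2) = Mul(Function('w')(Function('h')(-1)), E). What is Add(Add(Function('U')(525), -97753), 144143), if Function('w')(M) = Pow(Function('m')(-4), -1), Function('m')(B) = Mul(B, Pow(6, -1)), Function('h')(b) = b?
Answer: Rational(91201, 2) ≈ 45601.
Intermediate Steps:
Function('m')(B) = Mul(Rational(1, 6), B) (Function('m')(B) = Mul(B, Rational(1, 6)) = Mul(Rational(1, 6), B))
Function('w')(M) = Rational(-3, 2) (Function('w')(M) = Pow(Mul(Rational(1, 6), -4), -1) = Pow(Rational(-2, 3), -1) = Rational(-3, 2))
Function('U')(E) = Add(-2, Mul(Rational(-3, 2), E))
Add(Add(Function('U')(525), -97753), 144143) = Add(Add(Add(-2, Mul(Rational(-3, 2), 525)), -97753), 144143) = Add(Add(Add(-2, Rational(-1575, 2)), -97753), 144143) = Add(Add(Rational(-1579, 2), -97753), 144143) = Add(Rational(-197085, 2), 144143) = Rational(91201, 2)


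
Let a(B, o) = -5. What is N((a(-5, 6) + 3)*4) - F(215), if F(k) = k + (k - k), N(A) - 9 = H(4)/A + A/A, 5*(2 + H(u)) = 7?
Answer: -8197/40 ≈ -204.93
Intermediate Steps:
H(u) = -3/5 (H(u) = -2 + (1/5)*7 = -2 + 7/5 = -3/5)
N(A) = 10 - 3/(5*A) (N(A) = 9 + (-3/(5*A) + A/A) = 9 + (-3/(5*A) + 1) = 9 + (1 - 3/(5*A)) = 10 - 3/(5*A))
F(k) = k (F(k) = k + 0 = k)
N((a(-5, 6) + 3)*4) - F(215) = (10 - 3*1/(4*(-5 + 3))/5) - 1*215 = (10 - 3/(5*((-2*4)))) - 215 = (10 - 3/5/(-8)) - 215 = (10 - 3/5*(-1/8)) - 215 = (10 + 3/40) - 215 = 403/40 - 215 = -8197/40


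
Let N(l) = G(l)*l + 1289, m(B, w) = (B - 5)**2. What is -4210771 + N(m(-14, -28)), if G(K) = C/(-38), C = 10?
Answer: -4209577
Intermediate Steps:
G(K) = -5/19 (G(K) = 10/(-38) = 10*(-1/38) = -5/19)
m(B, w) = (-5 + B)**2
N(l) = 1289 - 5*l/19 (N(l) = -5*l/19 + 1289 = 1289 - 5*l/19)
-4210771 + N(m(-14, -28)) = -4210771 + (1289 - 5*(-5 - 14)**2/19) = -4210771 + (1289 - 5/19*(-19)**2) = -4210771 + (1289 - 5/19*361) = -4210771 + (1289 - 95) = -4210771 + 1194 = -4209577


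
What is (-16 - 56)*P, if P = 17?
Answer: -1224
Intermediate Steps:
(-16 - 56)*P = (-16 - 56)*17 = -72*17 = -1224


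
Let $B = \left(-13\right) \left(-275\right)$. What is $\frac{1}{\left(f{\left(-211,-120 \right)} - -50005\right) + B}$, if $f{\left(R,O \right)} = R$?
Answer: $\frac{1}{53369} \approx 1.8737 \cdot 10^{-5}$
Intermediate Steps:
$B = 3575$
$\frac{1}{\left(f{\left(-211,-120 \right)} - -50005\right) + B} = \frac{1}{\left(-211 - -50005\right) + 3575} = \frac{1}{\left(-211 + 50005\right) + 3575} = \frac{1}{49794 + 3575} = \frac{1}{53369}$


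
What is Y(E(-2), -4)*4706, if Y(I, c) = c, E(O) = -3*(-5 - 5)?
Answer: -18824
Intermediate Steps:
E(O) = 30 (E(O) = -3*(-10) = 30)
Y(E(-2), -4)*4706 = -4*4706 = -18824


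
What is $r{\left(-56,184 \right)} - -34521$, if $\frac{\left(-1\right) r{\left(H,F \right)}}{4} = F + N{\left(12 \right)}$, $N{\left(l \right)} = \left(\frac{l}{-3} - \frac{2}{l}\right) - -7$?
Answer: $\frac{101321}{3} \approx 33774.0$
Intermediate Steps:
$N{\left(l \right)} = 7 - \frac{2}{l} - \frac{l}{3}$ ($N{\left(l \right)} = \left(l \left(- \frac{1}{3}\right) - \frac{2}{l}\right) + 7 = \left(- \frac{l}{3} - \frac{2}{l}\right) + 7 = \left(- \frac{2}{l} - \frac{l}{3}\right) + 7 = 7 - \frac{2}{l} - \frac{l}{3}$)
$r{\left(H,F \right)} = - \frac{34}{3} - 4 F$ ($r{\left(H,F \right)} = - 4 \left(F - \left(-3 + \frac{1}{6}\right)\right) = - 4 \left(F - - \frac{17}{6}\right) = - 4 \left(F + \frac{17}{6}\right) = - 4 \left(\frac{17}{6} + F\right) = - \frac{34}{3} - 4 F$)
$r{\left(-56,184 \right)} - -34521 = \left(- \frac{34}{3} - 736\right) - -34521 = \left(- \frac{34}{3} - 736\right) + 34521 = - \frac{2242}{3} + 34521 = \frac{101321}{3}$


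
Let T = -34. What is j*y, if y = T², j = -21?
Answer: -24276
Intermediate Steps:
y = 1156 (y = (-34)² = 1156)
j*y = -21*1156 = -24276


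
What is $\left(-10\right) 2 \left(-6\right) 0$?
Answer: $0$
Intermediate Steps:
$\left(-10\right) 2 \left(-6\right) 0 = \left(-20\right) \left(-6\right) 0 = 120 \cdot 0 = 0$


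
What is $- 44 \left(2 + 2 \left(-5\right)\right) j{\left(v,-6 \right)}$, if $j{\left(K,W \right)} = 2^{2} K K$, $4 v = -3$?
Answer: $792$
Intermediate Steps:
$v = - \frac{3}{4}$ ($v = \frac{1}{4} \left(-3\right) = - \frac{3}{4} \approx -0.75$)
$j{\left(K,W \right)} = 4 K^{2}$ ($j{\left(K,W \right)} = 4 K K = 4 K^{2}$)
$- 44 \left(2 + 2 \left(-5\right)\right) j{\left(v,-6 \right)} = - 44 \left(2 + 2 \left(-5\right)\right) 4 \left(- \frac{3}{4}\right)^{2} = - 44 \left(2 - 10\right) 4 \cdot \frac{9}{16} = \left(-44\right) \left(-8\right) \frac{9}{4} = 352 \cdot \frac{9}{4} = 792$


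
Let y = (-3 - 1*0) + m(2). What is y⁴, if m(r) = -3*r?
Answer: 6561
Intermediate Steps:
y = -9 (y = (-3 - 1*0) - 3*2 = (-3 + 0) - 6 = -3 - 6 = -9)
y⁴ = (-9)⁴ = 6561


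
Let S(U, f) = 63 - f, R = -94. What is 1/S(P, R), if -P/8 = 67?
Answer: 1/157 ≈ 0.0063694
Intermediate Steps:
P = -536 (P = -8*67 = -536)
1/S(P, R) = 1/(63 - 1*(-94)) = 1/(63 + 94) = 1/157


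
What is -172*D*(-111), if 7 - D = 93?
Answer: -1641912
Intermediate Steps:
D = -86 (D = 7 - 1*93 = 7 - 93 = -86)
-172*D*(-111) = -172*(-86)*(-111) = 14792*(-111) = -1641912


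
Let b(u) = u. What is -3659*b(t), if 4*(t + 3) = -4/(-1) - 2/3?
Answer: 47567/6 ≈ 7927.8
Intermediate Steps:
t = -13/6 (t = -3 + (-4/(-1) - 2/3)/4 = -3 + (-4*(-1) - 2*⅓)/4 = -3 + (4 - ⅔)/4 = -3 + (¼)*(10/3) = -3 + ⅚ = -13/6 ≈ -2.1667)
-3659*b(t) = -3659*(-13/6) = 47567/6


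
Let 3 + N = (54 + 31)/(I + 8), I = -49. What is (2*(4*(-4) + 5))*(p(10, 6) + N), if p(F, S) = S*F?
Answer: -49544/41 ≈ -1208.4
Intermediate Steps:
p(F, S) = F*S
N = -208/41 (N = -3 + (54 + 31)/(-49 + 8) = -3 + 85/(-41) = -3 + 85*(-1/41) = -3 - 85/41 = -208/41 ≈ -5.0732)
(2*(4*(-4) + 5))*(p(10, 6) + N) = (2*(4*(-4) + 5))*(10*6 - 208/41) = (2*(-16 + 5))*(60 - 208/41) = (2*(-11))*(2252/41) = -22*2252/41 = -49544/41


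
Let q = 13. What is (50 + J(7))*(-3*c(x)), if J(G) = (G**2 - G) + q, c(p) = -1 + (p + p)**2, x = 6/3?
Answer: -4725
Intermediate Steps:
x = 2 (x = 6*(1/3) = 2)
c(p) = -1 + 4*p**2 (c(p) = -1 + (2*p)**2 = -1 + 4*p**2)
J(G) = 13 + G**2 - G (J(G) = (G**2 - G) + 13 = 13 + G**2 - G)
(50 + J(7))*(-3*c(x)) = (50 + (13 + 7**2 - 1*7))*(-3*(-1 + 4*2**2)) = (50 + (13 + 49 - 7))*(-3*(-1 + 4*4)) = (50 + 55)*(-3*(-1 + 16)) = 105*(-3*15) = 105*(-45) = -4725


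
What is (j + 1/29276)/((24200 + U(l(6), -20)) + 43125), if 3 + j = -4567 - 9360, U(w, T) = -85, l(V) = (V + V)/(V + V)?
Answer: -407814679/1968518240 ≈ -0.20717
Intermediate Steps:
l(V) = 1 (l(V) = (2*V)/((2*V)) = (2*V)*(1/(2*V)) = 1)
j = -13930 (j = -3 + (-4567 - 9360) = -3 - 13927 = -13930)
(j + 1/29276)/((24200 + U(l(6), -20)) + 43125) = (-13930 + 1/29276)/((24200 - 85) + 43125) = (-13930 + 1/29276)/(24115 + 43125) = -407814679/29276/67240 = -407814679/29276*1/67240 = -407814679/1968518240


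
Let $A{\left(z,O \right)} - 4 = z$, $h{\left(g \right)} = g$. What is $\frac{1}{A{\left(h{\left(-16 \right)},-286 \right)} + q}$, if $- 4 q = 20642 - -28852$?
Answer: $- \frac{2}{24771} \approx -8.074 \cdot 10^{-5}$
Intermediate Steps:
$A{\left(z,O \right)} = 4 + z$
$q = - \frac{24747}{2}$ ($q = - \frac{20642 - -28852}{4} = - \frac{20642 + 28852}{4} = \left(- \frac{1}{4}\right) 49494 = - \frac{24747}{2} \approx -12374.0$)
$\frac{1}{A{\left(h{\left(-16 \right)},-286 \right)} + q} = \frac{1}{\left(4 - 16\right) - \frac{24747}{2}} = \frac{1}{-12 - \frac{24747}{2}} = \frac{1}{- \frac{24771}{2}} = - \frac{2}{24771}$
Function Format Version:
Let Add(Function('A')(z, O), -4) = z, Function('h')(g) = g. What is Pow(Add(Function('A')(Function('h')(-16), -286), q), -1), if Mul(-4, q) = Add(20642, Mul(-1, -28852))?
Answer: Rational(-2, 24771) ≈ -8.0740e-5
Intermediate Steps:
Function('A')(z, O) = Add(4, z)
q = Rational(-24747, 2) (q = Mul(Rational(-1, 4), Add(20642, Mul(-1, -28852))) = Mul(Rational(-1, 4), Add(20642, 28852)) = Mul(Rational(-1, 4), 49494) = Rational(-24747, 2) ≈ -12374.)
Pow(Add(Function('A')(Function('h')(-16), -286), q), -1) = Pow(Add(Add(4, -16), Rational(-24747, 2)), -1) = Pow(Add(-12, Rational(-24747, 2)), -1) = Pow(Rational(-24771, 2), -1) = Rational(-2, 24771)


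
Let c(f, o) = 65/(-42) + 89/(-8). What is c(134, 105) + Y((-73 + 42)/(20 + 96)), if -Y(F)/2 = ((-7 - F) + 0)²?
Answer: -7299835/70644 ≈ -103.33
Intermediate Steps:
c(f, o) = -2129/168 (c(f, o) = 65*(-1/42) + 89*(-⅛) = -65/42 - 89/8 = -2129/168)
Y(F) = -2*(-7 - F)² (Y(F) = -2*((-7 - F) + 0)² = -2*(-7 - F)²)
c(134, 105) + Y((-73 + 42)/(20 + 96)) = -2129/168 - 2*(7 + (-73 + 42)/(20 + 96))² = -2129/168 - 2*(7 - 31/116)² = -2129/168 - 2*(781/116)² = -2129/168 - 2*609961/13456 = -2129/168 - 609961/6728 = -7299835/70644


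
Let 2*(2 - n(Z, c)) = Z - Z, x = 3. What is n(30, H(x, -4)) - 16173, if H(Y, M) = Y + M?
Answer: -16171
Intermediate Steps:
H(Y, M) = M + Y
n(Z, c) = 2 (n(Z, c) = 2 - (Z - Z)/2 = 2 - ½*0 = 2 + 0 = 2)
n(30, H(x, -4)) - 16173 = 2 - 16173 = -16171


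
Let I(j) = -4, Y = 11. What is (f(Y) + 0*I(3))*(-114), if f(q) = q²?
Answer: -13794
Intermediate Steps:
(f(Y) + 0*I(3))*(-114) = (11² + 0*(-4))*(-114) = (121 + 0)*(-114) = 121*(-114) = -13794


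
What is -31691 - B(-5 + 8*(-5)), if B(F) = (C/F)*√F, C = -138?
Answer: -31691 - 46*I*√5/5 ≈ -31691.0 - 20.572*I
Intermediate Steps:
B(F) = -138/√F (B(F) = (-138/F)*√F = -138/√F)
-31691 - B(-5 + 8*(-5)) = -31691 - (-138)/√(-5 + 8*(-5)) = -31691 - (-138)/√(-5 - 40) = -31691 - (-138)/√(-45) = -31691 - (-138)*(-I*√5/15) = -31691 - 46*I*√5/5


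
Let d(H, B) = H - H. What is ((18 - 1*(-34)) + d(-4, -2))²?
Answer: 2704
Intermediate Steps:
d(H, B) = 0
((18 - 1*(-34)) + d(-4, -2))² = ((18 - 1*(-34)) + 0)² = ((18 + 34) + 0)² = (52 + 0)² = 52² = 2704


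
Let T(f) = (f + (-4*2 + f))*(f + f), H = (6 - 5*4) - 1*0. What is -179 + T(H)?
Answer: 829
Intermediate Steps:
H = -14 (H = (6 - 20) + 0 = -14 + 0 = -14)
T(f) = 2*f*(-8 + 2*f) (T(f) = (f + (-8 + f))*(2*f) = (-8 + 2*f)*(2*f) = 2*f*(-8 + 2*f))
-179 + T(H) = -179 + 4*(-14)*(-4 - 14) = -179 + 4*(-14)*(-18) = -179 + 1008 = 829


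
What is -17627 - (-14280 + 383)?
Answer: -3730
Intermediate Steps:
-17627 - (-14280 + 383) = -17627 - 1*(-13897) = -17627 + 13897 = -3730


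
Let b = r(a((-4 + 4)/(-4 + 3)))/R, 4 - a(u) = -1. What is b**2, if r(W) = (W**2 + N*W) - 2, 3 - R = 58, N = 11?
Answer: 6084/3025 ≈ 2.0112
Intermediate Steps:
a(u) = 5 (a(u) = 4 - 1*(-1) = 4 + 1 = 5)
R = -55 (R = 3 - 1*58 = 3 - 58 = -55)
r(W) = -2 + W**2 + 11*W (r(W) = (W**2 + 11*W) - 2 = -2 + W**2 + 11*W)
b = -78/55 (b = (-2 + 5**2 + 11*5)/(-55) = (-2 + 25 + 55)*(-1/55) = 78*(-1/55) = -78/55 ≈ -1.4182)
b**2 = (-78/55)**2 = 6084/3025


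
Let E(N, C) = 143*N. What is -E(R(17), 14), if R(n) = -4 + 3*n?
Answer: -6721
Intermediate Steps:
-E(R(17), 14) = -143*(-4 + 3*17) = -143*(-4 + 51) = -143*47 = -1*6721 = -6721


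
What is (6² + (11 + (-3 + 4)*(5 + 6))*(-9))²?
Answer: 26244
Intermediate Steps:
(6² + (11 + (-3 + 4)*(5 + 6))*(-9))² = (36 + (11 + 1*11)*(-9))² = (36 + (11 + 11)*(-9))² = (36 + 22*(-9))² = (36 - 198)² = (-162)² = 26244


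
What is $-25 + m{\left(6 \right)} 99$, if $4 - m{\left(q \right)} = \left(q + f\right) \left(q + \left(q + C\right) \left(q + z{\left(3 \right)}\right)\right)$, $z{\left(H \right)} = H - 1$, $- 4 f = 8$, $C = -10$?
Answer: $10667$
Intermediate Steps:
$f = -2$ ($f = \left(- \frac{1}{4}\right) 8 = -2$)
$z{\left(H \right)} = -1 + H$
$m{\left(q \right)} = 4 - \left(-2 + q\right) \left(q + \left(-10 + q\right) \left(2 + q\right)\right)$ ($m{\left(q \right)} = 4 - \left(q - 2\right) \left(q + \left(q - 10\right) \left(q + \left(-1 + 3\right)\right)\right) = 4 - \left(-2 + q\right) \left(q + \left(-10 + q\right) \left(q + 2\right)\right) = 4 - \left(-2 + q\right) \left(q + \left(-10 + q\right) \left(2 + q\right)\right)$)
$-25 + m{\left(6 \right)} 99 = -25 + \left(-36 - 6^{3} + 6 \cdot 6 + 9 \cdot 6^{2}\right) 99 = -25 + \left(-36 - 216 + 36 + 9 \cdot 36\right) 99 = -25 + \left(-36 - 216 + 36 + 324\right) 99 = -25 + 108 \cdot 99 = -25 + 10692 = 10667$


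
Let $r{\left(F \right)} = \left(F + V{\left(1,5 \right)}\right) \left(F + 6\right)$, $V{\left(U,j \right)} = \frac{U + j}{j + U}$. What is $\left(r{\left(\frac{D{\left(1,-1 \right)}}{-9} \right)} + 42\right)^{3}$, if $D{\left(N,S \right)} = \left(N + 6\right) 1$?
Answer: $\frac{42728167936}{531441} \approx 80401.0$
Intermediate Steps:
$D{\left(N,S \right)} = 6 + N$ ($D{\left(N,S \right)} = \left(6 + N\right) 1 = 6 + N$)
$V{\left(U,j \right)} = 1$ ($V{\left(U,j \right)} = \frac{U + j}{U + j} = 1$)
$r{\left(F \right)} = \left(1 + F\right) \left(6 + F\right)$ ($r{\left(F \right)} = \left(F + 1\right) \left(F + 6\right) = \left(1 + F\right) \left(6 + F\right)$)
$\left(r{\left(\frac{D{\left(1,-1 \right)}}{-9} \right)} + 42\right)^{3} = \left(\left(6 + \left(\frac{6 + 1}{-9}\right)^{2} + 7 \frac{6 + 1}{-9}\right) + 42\right)^{3} = \left(\left(6 + \left(7 \left(- \frac{1}{9}\right)\right)^{2} + 7 \cdot 7 \left(- \frac{1}{9}\right)\right) + 42\right)^{3} = \left(\left(6 + \left(- \frac{7}{9}\right)^{2} + 7 \left(- \frac{7}{9}\right)\right) + 42\right)^{3} = \left(\left(6 + \frac{49}{81} - \frac{49}{9}\right) + 42\right)^{3} = \left(\frac{94}{81} + 42\right)^{3} = \left(\frac{3496}{81}\right)^{3} = \frac{42728167936}{531441}$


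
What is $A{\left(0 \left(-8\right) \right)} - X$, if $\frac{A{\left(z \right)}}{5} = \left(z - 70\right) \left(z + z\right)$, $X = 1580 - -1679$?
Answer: $-3259$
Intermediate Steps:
$X = 3259$ ($X = 1580 + 1679 = 3259$)
$A{\left(z \right)} = 10 z \left(-70 + z\right)$ ($A{\left(z \right)} = 5 \left(z - 70\right) \left(z + z\right) = 5 \left(-70 + z\right) 2 z = 5 \cdot 2 z \left(-70 + z\right) = 10 z \left(-70 + z\right)$)
$A{\left(0 \left(-8\right) \right)} - X = 10 \cdot 0 \left(-8\right) \left(-70 + 0 \left(-8\right)\right) - 3259 = 10 \cdot 0 \left(-70 + 0\right) - 3259 = 10 \cdot 0 \left(-70\right) - 3259 = 0 - 3259 = -3259$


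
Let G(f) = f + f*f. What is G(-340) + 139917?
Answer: 255177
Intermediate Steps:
G(f) = f + f**2
G(-340) + 139917 = -340*(1 - 340) + 139917 = -340*(-339) + 139917 = 115260 + 139917 = 255177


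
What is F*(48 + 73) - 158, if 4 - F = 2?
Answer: 84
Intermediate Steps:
F = 2 (F = 4 - 1*2 = 4 - 2 = 2)
F*(48 + 73) - 158 = 2*(48 + 73) - 158 = 2*121 - 158 = 242 - 158 = 84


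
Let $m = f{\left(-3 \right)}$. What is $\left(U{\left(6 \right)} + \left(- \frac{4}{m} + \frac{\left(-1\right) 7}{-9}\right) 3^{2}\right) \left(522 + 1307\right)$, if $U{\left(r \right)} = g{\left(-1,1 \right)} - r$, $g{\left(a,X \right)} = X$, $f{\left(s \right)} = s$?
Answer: $25606$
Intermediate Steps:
$m = -3$
$U{\left(r \right)} = 1 - r$
$\left(U{\left(6 \right)} + \left(- \frac{4}{m} + \frac{\left(-1\right) 7}{-9}\right) 3^{2}\right) \left(522 + 1307\right) = \left(\left(1 - 6\right) + \left(- \frac{4}{-3} + \frac{\left(-1\right) 7}{-9}\right) 3^{2}\right) \left(522 + 1307\right) = \left(\left(1 - 6\right) + \left(\left(-4\right) \left(- \frac{1}{3}\right) - - \frac{7}{9}\right) 9\right) 1829 = \left(-5 + \left(\frac{4}{3} + \frac{7}{9}\right) 9\right) 1829 = \left(-5 + \frac{19}{9} \cdot 9\right) 1829 = \left(-5 + 19\right) 1829 = 14 \cdot 1829 = 25606$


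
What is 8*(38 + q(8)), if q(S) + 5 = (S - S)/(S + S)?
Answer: 264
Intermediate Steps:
q(S) = -5 (q(S) = -5 + (S - S)/(S + S) = -5 + 0/((2*S)) = -5 + 0*(1/(2*S)) = -5 + 0 = -5)
8*(38 + q(8)) = 8*(38 - 5) = 8*33 = 264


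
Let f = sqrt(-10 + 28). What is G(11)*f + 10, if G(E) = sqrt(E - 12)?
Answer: 10 + 3*I*sqrt(2) ≈ 10.0 + 4.2426*I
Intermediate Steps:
f = 3*sqrt(2) (f = sqrt(18) = 3*sqrt(2) ≈ 4.2426)
G(E) = sqrt(-12 + E)
G(11)*f + 10 = sqrt(-12 + 11)*(3*sqrt(2)) + 10 = sqrt(-1)*(3*sqrt(2)) + 10 = I*(3*sqrt(2)) + 10 = 3*I*sqrt(2) + 10 = 10 + 3*I*sqrt(2)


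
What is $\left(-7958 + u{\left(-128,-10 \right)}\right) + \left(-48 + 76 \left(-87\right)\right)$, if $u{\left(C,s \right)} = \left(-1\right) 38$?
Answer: $-14656$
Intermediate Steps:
$u{\left(C,s \right)} = -38$
$\left(-7958 + u{\left(-128,-10 \right)}\right) + \left(-48 + 76 \left(-87\right)\right) = \left(-7958 - 38\right) + \left(-48 + 76 \left(-87\right)\right) = -7996 - 6660 = -14656$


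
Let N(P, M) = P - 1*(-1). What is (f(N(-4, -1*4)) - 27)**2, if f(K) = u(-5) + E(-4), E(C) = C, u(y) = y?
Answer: 1296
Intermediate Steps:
N(P, M) = 1 + P (N(P, M) = P + 1 = 1 + P)
f(K) = -9 (f(K) = -5 - 4 = -9)
(f(N(-4, -1*4)) - 27)**2 = (-9 - 27)**2 = (-36)**2 = 1296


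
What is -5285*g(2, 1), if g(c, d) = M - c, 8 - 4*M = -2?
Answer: -5285/2 ≈ -2642.5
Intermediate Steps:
M = 5/2 (M = 2 - ¼*(-2) = 2 + ½ = 5/2 ≈ 2.5000)
g(c, d) = 5/2 - c
-5285*g(2, 1) = -5285*(5/2 - 1*2) = -5285*(5/2 - 2) = -5285*½ = -5285/2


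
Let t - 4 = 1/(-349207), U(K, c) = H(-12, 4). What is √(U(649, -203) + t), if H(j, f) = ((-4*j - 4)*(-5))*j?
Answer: √322423977927549/349207 ≈ 51.420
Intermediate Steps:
H(j, f) = j*(20 + 20*j) (H(j, f) = ((-4 - 4*j)*(-5))*j = (20 + 20*j)*j = j*(20 + 20*j))
U(K, c) = 2640 (U(K, c) = 20*(-12)*(1 - 12) = 20*(-12)*(-11) = 2640)
t = 1396827/349207 (t = 4 + 1/(-349207) = 4 - 1/349207 = 1396827/349207 ≈ 4.0000)
√(U(649, -203) + t) = √(2640 + 1396827/349207) = √(923303307/349207) = √322423977927549/349207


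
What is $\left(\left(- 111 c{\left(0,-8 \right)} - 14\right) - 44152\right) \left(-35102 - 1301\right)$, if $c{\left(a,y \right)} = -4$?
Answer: $1591611966$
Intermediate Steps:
$\left(\left(- 111 c{\left(0,-8 \right)} - 14\right) - 44152\right) \left(-35102 - 1301\right) = \left(\left(\left(-111\right) \left(-4\right) - 14\right) - 44152\right) \left(-35102 - 1301\right) = \left(\left(444 - 14\right) - 44152\right) \left(-36403\right) = \left(430 - 44152\right) \left(-36403\right) = \left(-43722\right) \left(-36403\right) = 1591611966$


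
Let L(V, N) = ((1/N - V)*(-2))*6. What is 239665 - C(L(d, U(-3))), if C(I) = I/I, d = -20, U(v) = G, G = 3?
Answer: 239664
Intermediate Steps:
U(v) = 3
L(V, N) = -12/N + 12*V (L(V, N) = (-2/N + 2*V)*6 = -12/N + 12*V)
C(I) = 1
239665 - C(L(d, U(-3))) = 239665 - 1*1 = 239665 - 1 = 239664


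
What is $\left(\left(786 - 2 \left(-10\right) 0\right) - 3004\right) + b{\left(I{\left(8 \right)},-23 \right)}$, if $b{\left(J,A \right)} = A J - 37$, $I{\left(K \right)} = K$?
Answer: $-2439$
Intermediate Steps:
$b{\left(J,A \right)} = -37 + A J$
$\left(\left(786 - 2 \left(-10\right) 0\right) - 3004\right) + b{\left(I{\left(8 \right)},-23 \right)} = \left(\left(786 - 2 \left(-10\right) 0\right) - 3004\right) - 221 = \left(\left(786 - \left(-20\right) 0\right) - 3004\right) - 221 = \left(\left(786 - 0\right) - 3004\right) - 221 = \left(\left(786 + 0\right) - 3004\right) - 221 = \left(786 - 3004\right) - 221 = -2218 - 221 = -2439$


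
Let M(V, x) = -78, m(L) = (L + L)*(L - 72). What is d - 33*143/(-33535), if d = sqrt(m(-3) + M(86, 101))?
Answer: 4719/33535 + 2*sqrt(93) ≈ 19.428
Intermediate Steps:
m(L) = 2*L*(-72 + L) (m(L) = (2*L)*(-72 + L) = 2*L*(-72 + L))
d = 2*sqrt(93) (d = sqrt(2*(-3)*(-72 - 3) - 78) = sqrt(2*(-3)*(-75) - 78) = sqrt(450 - 78) = sqrt(372) = 2*sqrt(93) ≈ 19.287)
d - 33*143/(-33535) = 2*sqrt(93) - 33*143/(-33535) = 2*sqrt(93) - 4719*(-1)/33535 = 2*sqrt(93) - 1*(-4719/33535) = 2*sqrt(93) + 4719/33535 = 4719/33535 + 2*sqrt(93)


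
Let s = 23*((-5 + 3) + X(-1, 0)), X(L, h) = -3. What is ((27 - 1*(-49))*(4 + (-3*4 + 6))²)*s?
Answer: -34960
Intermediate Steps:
s = -115 (s = 23*((-5 + 3) - 3) = 23*(-2 - 3) = 23*(-5) = -115)
((27 - 1*(-49))*(4 + (-3*4 + 6))²)*s = ((27 - 1*(-49))*(4 + (-3*4 + 6))²)*(-115) = ((27 + 49)*(4 + (-12 + 6))²)*(-115) = (76*(4 - 6)²)*(-115) = (76*(-2)²)*(-115) = (76*4)*(-115) = 304*(-115) = -34960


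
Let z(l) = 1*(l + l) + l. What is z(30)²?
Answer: 8100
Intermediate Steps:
z(l) = 3*l (z(l) = 1*(2*l) + l = 2*l + l = 3*l)
z(30)² = (3*30)² = 90² = 8100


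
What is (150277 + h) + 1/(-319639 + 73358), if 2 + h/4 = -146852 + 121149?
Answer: 11687757416/246281 ≈ 47457.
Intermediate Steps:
h = -102820 (h = -8 + 4*(-146852 + 121149) = -8 + 4*(-25703) = -8 - 102812 = -102820)
(150277 + h) + 1/(-319639 + 73358) = (150277 - 102820) + 1/(-319639 + 73358) = 47457 + 1/(-246281) = 47457 - 1/246281 = 11687757416/246281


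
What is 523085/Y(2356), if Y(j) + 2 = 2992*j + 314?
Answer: 523085/7049464 ≈ 0.074202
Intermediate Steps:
Y(j) = 312 + 2992*j (Y(j) = -2 + (2992*j + 314) = -2 + (314 + 2992*j) = 312 + 2992*j)
523085/Y(2356) = 523085/(312 + 2992*2356) = 523085/(312 + 7049152) = 523085/7049464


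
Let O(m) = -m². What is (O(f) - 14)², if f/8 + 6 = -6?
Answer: 85192900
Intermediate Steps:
f = -96 (f = -48 + 8*(-6) = -48 - 48 = -96)
(O(f) - 14)² = (-1*(-96)² - 14)² = (-1*9216 - 14)² = (-9216 - 14)² = (-9230)² = 85192900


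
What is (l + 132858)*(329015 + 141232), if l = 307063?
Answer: 206871530487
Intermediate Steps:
(l + 132858)*(329015 + 141232) = (307063 + 132858)*(329015 + 141232) = 439921*470247 = 206871530487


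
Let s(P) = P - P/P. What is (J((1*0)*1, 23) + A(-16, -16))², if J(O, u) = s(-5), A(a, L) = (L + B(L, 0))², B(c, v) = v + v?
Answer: 62500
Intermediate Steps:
B(c, v) = 2*v
A(a, L) = L² (A(a, L) = (L + 2*0)² = (L + 0)² = L²)
s(P) = -1 + P (s(P) = P - 1*1 = P - 1 = -1 + P)
J(O, u) = -6 (J(O, u) = -1 - 5 = -6)
(J((1*0)*1, 23) + A(-16, -16))² = (-6 + (-16)²)² = (-6 + 256)² = 250² = 62500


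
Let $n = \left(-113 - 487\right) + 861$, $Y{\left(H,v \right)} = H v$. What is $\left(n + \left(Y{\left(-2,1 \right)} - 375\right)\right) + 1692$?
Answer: $1576$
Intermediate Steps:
$n = 261$ ($n = -600 + 861 = 261$)
$\left(n + \left(Y{\left(-2,1 \right)} - 375\right)\right) + 1692 = \left(261 - 377\right) + 1692 = -116 + 1692 = 1576$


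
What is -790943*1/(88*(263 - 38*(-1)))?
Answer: -790943/26488 ≈ -29.860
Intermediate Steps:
-790943*1/(88*(263 - 38*(-1))) = -790943*1/(88*(263 + 38)) = -790943/(88*301) = -790943/26488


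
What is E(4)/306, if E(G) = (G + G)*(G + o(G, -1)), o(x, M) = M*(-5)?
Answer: 4/17 ≈ 0.23529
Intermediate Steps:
o(x, M) = -5*M
E(G) = 2*G*(5 + G) (E(G) = (G + G)*(G - 5*(-1)) = (2*G)*(G + 5) = (2*G)*(5 + G) = 2*G*(5 + G))
E(4)/306 = (2*4*(5 + 4))/306 = (2*4*9)*(1/306) = 72*(1/306) = 4/17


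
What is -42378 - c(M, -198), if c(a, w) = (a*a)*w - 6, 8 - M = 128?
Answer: 2808828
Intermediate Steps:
M = -120 (M = 8 - 1*128 = 8 - 128 = -120)
c(a, w) = -6 + w*a² (c(a, w) = a²*w - 6 = w*a² - 6 = -6 + w*a²)
-42378 - c(M, -198) = -42378 - (-6 - 198*(-120)²) = -42378 - (-6 - 198*14400) = -42378 - (-6 - 2851200) = -42378 - 1*(-2851206) = -42378 + 2851206 = 2808828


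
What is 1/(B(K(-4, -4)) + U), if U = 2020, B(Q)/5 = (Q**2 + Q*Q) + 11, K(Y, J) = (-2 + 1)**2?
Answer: 1/2085 ≈ 0.00047962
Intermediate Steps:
K(Y, J) = 1 (K(Y, J) = (-1)**2 = 1)
B(Q) = 55 + 10*Q**2 (B(Q) = 5*((Q**2 + Q*Q) + 11) = 5*((Q**2 + Q**2) + 11) = 5*(2*Q**2 + 11) = 5*(11 + 2*Q**2) = 55 + 10*Q**2)
1/(B(K(-4, -4)) + U) = 1/((55 + 10*1**2) + 2020) = 1/((55 + 10*1) + 2020) = 1/((55 + 10) + 2020) = 1/(65 + 2020) = 1/2085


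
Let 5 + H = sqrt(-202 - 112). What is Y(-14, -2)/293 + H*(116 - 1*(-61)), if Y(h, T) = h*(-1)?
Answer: -259291/293 + 177*I*sqrt(314) ≈ -884.95 + 3136.4*I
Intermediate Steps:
Y(h, T) = -h
H = -5 + I*sqrt(314) (H = -5 + sqrt(-202 - 112) = -5 + sqrt(-314) = -5 + I*sqrt(314) ≈ -5.0 + 17.72*I)
Y(-14, -2)/293 + H*(116 - 1*(-61)) = -1*(-14)/293 + (-5 + I*sqrt(314))*(116 - 1*(-61)) = 14*(1/293) + (-5 + I*sqrt(314))*(116 + 61) = 14/293 + (-5 + I*sqrt(314))*177 = 14/293 + (-885 + 177*I*sqrt(314)) = -259291/293 + 177*I*sqrt(314)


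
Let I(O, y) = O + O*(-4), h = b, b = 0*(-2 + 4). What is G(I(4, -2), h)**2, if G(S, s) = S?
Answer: 144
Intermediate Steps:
b = 0 (b = 0*2 = 0)
h = 0
I(O, y) = -3*O (I(O, y) = O - 4*O = -3*O)
G(I(4, -2), h)**2 = (-3*4)**2 = (-12)**2 = 144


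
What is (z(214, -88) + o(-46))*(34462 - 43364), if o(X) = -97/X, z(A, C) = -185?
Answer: 37446263/23 ≈ 1.6281e+6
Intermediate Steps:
(z(214, -88) + o(-46))*(34462 - 43364) = (-185 - 97/(-46))*(34462 - 43364) = (-185 - 97*(-1/46))*(-8902) = (-185 + 97/46)*(-8902) = -8413/46*(-8902) = 37446263/23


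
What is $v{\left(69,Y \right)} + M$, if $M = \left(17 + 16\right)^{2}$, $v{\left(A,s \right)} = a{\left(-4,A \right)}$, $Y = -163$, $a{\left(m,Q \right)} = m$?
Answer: $1085$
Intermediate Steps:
$v{\left(A,s \right)} = -4$
$M = 1089$ ($M = 33^{2} = 1089$)
$v{\left(69,Y \right)} + M = -4 + 1089 = 1085$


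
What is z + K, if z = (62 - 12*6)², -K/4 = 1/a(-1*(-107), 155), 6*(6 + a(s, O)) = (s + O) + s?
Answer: 11092/111 ≈ 99.928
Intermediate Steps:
a(s, O) = -6 + s/3 + O/6 (a(s, O) = -6 + ((s + O) + s)/6 = -6 + ((O + s) + s)/6 = -6 + (O + 2*s)/6 = -6 + (s/3 + O/6) = -6 + s/3 + O/6)
K = -8/111 (K = -4/(-6 + (-1*(-107))/3 + (⅙)*155) = -4/(-6 + (⅓)*107 + 155/6) = -4/(-6 + 107/3 + 155/6) = -4/111/2 = -4*2/111 = -8/111 ≈ -0.072072)
z = 100 (z = (62 - 72)² = (-10)² = 100)
z + K = 100 - 8/111 = 11092/111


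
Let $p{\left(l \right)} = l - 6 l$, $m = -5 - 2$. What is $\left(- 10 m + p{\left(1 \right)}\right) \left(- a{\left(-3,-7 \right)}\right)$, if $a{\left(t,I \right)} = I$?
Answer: $455$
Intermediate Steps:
$m = -7$ ($m = -5 - 2 = -7$)
$p{\left(l \right)} = - 5 l$ ($p{\left(l \right)} = l - 6 l = - 5 l$)
$\left(- 10 m + p{\left(1 \right)}\right) \left(- a{\left(-3,-7 \right)}\right) = \left(\left(-10\right) \left(-7\right) - 5\right) \left(\left(-1\right) \left(-7\right)\right) = \left(70 - 5\right) 7 = 65 \cdot 7 = 455$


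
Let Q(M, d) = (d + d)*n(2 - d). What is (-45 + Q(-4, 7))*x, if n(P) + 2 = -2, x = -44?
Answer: 4444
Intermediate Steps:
n(P) = -4 (n(P) = -2 - 2 = -4)
Q(M, d) = -8*d (Q(M, d) = (d + d)*(-4) = (2*d)*(-4) = -8*d)
(-45 + Q(-4, 7))*x = (-45 - 8*7)*(-44) = (-45 - 56)*(-44) = -101*(-44) = 4444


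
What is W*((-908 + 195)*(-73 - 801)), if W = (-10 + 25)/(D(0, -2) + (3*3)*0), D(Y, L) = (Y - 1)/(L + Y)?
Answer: 18694860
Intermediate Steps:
D(Y, L) = (-1 + Y)/(L + Y)
W = 30 (W = (-10 + 25)/((-1 + 0)/(-2 + 0) + (3*3)*0) = 15/(-1/(-2) + 9*0) = 15/(-1/2*(-1) + 0) = 15/(1/2 + 0) = 15/(1/2) = 15*2 = 30)
W*((-908 + 195)*(-73 - 801)) = 30*((-908 + 195)*(-73 - 801)) = 30*(-713*(-874)) = 30*623162 = 18694860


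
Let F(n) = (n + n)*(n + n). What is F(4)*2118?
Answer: 135552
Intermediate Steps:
F(n) = 4*n² (F(n) = (2*n)*(2*n) = 4*n²)
F(4)*2118 = (4*4²)*2118 = (4*16)*2118 = 64*2118 = 135552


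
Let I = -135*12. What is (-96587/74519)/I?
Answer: 96587/120720780 ≈ 0.00080009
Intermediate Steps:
I = -1620
(-96587/74519)/I = -96587/74519/(-1620) = -96587*1/74519*(-1/1620) = -96587/74519*(-1/1620) = 96587/120720780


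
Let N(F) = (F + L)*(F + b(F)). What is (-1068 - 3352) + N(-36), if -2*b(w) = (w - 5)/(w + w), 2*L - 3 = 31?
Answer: -537205/144 ≈ -3730.6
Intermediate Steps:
L = 17 (L = 3/2 + (½)*31 = 3/2 + 31/2 = 17)
b(w) = -(-5 + w)/(4*w) (b(w) = -(w - 5)/(2*(w + w)) = -(-5 + w)/(2*(2*w)) = -(-5 + w)*1/(2*w)/2 = -(-5 + w)/(4*w))
N(F) = (17 + F)*(F + (5 - F)/(4*F)) (N(F) = (F + 17)*(F + (5 - F)/(4*F)) = (17 + F)*(F + (5 - F)/(4*F)))
(-1068 - 3352) + N(-36) = (-1068 - 3352) + (-3 + (-36)² + (67/4)*(-36) + (85/4)/(-36)) = -4420 + (-3 + 1296 - 603 + (85/4)*(-1/36)) = -4420 + (-3 + 1296 - 603 - 85/144) = -4420 + 99275/144 = -537205/144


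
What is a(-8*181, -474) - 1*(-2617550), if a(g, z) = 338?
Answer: 2617888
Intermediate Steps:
a(-8*181, -474) - 1*(-2617550) = 338 - 1*(-2617550) = 338 + 2617550 = 2617888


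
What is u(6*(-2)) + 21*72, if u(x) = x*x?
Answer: 1656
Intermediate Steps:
u(x) = x²
u(6*(-2)) + 21*72 = (6*(-2))² + 21*72 = (-12)² + 1512 = 144 + 1512 = 1656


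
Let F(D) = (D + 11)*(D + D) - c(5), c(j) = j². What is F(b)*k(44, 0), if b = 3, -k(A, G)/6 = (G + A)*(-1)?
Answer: 15576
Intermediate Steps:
k(A, G) = 6*A + 6*G (k(A, G) = -6*(G + A)*(-1) = -6*(A + G)*(-1) = -6*(-A - G) = 6*A + 6*G)
F(D) = -25 + 2*D*(11 + D) (F(D) = (D + 11)*(D + D) - 1*5² = (11 + D)*(2*D) - 1*25 = 2*D*(11 + D) - 25 = -25 + 2*D*(11 + D))
F(b)*k(44, 0) = (-25 + 2*3² + 22*3)*(6*44 + 6*0) = (-25 + 2*9 + 66)*(264 + 0) = (-25 + 18 + 66)*264 = 59*264 = 15576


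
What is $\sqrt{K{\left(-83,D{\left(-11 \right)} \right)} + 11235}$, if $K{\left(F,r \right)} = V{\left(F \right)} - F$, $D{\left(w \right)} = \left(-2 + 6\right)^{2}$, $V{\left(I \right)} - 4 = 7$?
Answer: $\sqrt{11329} \approx 106.44$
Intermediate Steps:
$V{\left(I \right)} = 11$ ($V{\left(I \right)} = 4 + 7 = 11$)
$D{\left(w \right)} = 16$ ($D{\left(w \right)} = 4^{2} = 16$)
$K{\left(F,r \right)} = 11 - F$
$\sqrt{K{\left(-83,D{\left(-11 \right)} \right)} + 11235} = \sqrt{\left(11 - -83\right) + 11235} = \sqrt{\left(11 + 83\right) + 11235} = \sqrt{94 + 11235} = \sqrt{11329}$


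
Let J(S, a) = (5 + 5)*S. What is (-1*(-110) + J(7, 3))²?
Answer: 32400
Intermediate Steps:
J(S, a) = 10*S
(-1*(-110) + J(7, 3))² = (-1*(-110) + 10*7)² = (110 + 70)² = 180² = 32400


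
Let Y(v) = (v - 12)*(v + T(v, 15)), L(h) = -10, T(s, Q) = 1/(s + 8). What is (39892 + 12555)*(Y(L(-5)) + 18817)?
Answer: 999010456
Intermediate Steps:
T(s, Q) = 1/(8 + s)
Y(v) = (-12 + v)*(v + 1/(8 + v)) (Y(v) = (v - 12)*(v + 1/(8 + v)) = (-12 + v)*(v + 1/(8 + v)))
(39892 + 12555)*(Y(L(-5)) + 18817) = (39892 + 12555)*((-12 - 10 - 10*(-12 - 10)*(8 - 10))/(8 - 10) + 18817) = 52447*((-12 - 10 - 10*(-22)*(-2))/(-2) + 18817) = 52447*(-(-12 - 10 - 440)/2 + 18817) = 52447*(-½*(-462) + 18817) = 52447*(231 + 18817) = 52447*19048 = 999010456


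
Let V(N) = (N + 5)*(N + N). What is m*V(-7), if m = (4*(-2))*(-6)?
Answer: 1344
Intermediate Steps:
V(N) = 2*N*(5 + N) (V(N) = (5 + N)*(2*N) = 2*N*(5 + N))
m = 48 (m = -8*(-6) = 48)
m*V(-7) = 48*(2*(-7)*(5 - 7)) = 48*(2*(-7)*(-2)) = 48*28 = 1344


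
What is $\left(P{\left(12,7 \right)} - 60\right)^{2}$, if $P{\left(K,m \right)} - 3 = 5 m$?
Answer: $484$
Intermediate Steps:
$P{\left(K,m \right)} = 3 + 5 m$
$\left(P{\left(12,7 \right)} - 60\right)^{2} = \left(\left(3 + 5 \cdot 7\right) - 60\right)^{2} = \left(\left(3 + 35\right) - 60\right)^{2} = \left(38 - 60\right)^{2} = \left(-22\right)^{2} = 484$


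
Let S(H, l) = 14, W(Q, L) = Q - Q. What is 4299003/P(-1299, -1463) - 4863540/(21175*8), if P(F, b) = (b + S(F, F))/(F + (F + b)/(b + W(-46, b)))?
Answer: 9064499616937/2355430 ≈ 3.8483e+6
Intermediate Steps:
W(Q, L) = 0
P(F, b) = (14 + b)/(F + (F + b)/b) (P(F, b) = (b + 14)/(F + (F + b)/(b + 0)) = (14 + b)/(F + (F + b)/b))
4299003/P(-1299, -1463) - 4863540/(21175*8) = 4299003/((-1463*(14 - 1463)/(-1299 - 1463 - 1299*(-1463)))) - 4863540/(21175*8) = 4299003/((-1463*(-1449)/(-1299 - 1463 + 1900437))) - 4863540/169400 = 4299003/((-1463*(-1449)/1897675)) - 4863540*1/169400 = 4299003/((-1463*1/1897675*(-1449))) - 22107/770 = 4299003/(2119887/1897675) - 22107/770 = 4299003*(1897675/2119887) - 22107/770 = 906456724225/235543 - 22107/770 = 9064499616937/2355430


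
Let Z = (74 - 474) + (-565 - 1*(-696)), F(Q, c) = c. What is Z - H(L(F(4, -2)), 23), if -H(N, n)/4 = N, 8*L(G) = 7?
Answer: -531/2 ≈ -265.50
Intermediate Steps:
L(G) = 7/8 (L(G) = (⅛)*7 = 7/8)
H(N, n) = -4*N
Z = -269 (Z = -400 + (-565 + 696) = -400 + 131 = -269)
Z - H(L(F(4, -2)), 23) = -269 - (-4)*7/8 = -269 - 1*(-7/2) = -269 + 7/2 = -531/2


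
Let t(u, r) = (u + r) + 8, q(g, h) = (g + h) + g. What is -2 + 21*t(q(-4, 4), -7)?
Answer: -65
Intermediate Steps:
q(g, h) = h + 2*g
t(u, r) = 8 + r + u (t(u, r) = (r + u) + 8 = 8 + r + u)
-2 + 21*t(q(-4, 4), -7) = -2 + 21*(8 - 7 + (4 + 2*(-4))) = -2 + 21*(8 - 7 + (4 - 8)) = -2 + 21*(8 - 7 - 4) = -2 + 21*(-3) = -2 - 63 = -65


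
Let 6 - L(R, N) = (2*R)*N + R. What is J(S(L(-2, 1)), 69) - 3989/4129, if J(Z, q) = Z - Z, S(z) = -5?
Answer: -3989/4129 ≈ -0.96609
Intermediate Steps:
L(R, N) = 6 - R - 2*N*R (L(R, N) = 6 - ((2*R)*N + R) = 6 - (2*N*R + R) = 6 - (R + 2*N*R) = 6 + (-R - 2*N*R) = 6 - R - 2*N*R)
J(Z, q) = 0
J(S(L(-2, 1)), 69) - 3989/4129 = 0 - 3989/4129 = -3989/4129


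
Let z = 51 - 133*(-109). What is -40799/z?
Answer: -40799/14548 ≈ -2.8044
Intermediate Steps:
z = 14548 (z = 51 + 14497 = 14548)
-40799/z = -40799/14548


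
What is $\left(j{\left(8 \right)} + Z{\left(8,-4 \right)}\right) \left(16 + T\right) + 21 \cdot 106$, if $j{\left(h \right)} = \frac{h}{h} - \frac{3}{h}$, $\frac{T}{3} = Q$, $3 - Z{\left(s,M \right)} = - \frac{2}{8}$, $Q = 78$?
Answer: $\frac{12779}{4} \approx 3194.8$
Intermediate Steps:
$Z{\left(s,M \right)} = \frac{13}{4}$ ($Z{\left(s,M \right)} = 3 - - \frac{2}{8} = 3 - \left(-2\right) \frac{1}{8} = 3 - - \frac{1}{4} = 3 + \frac{1}{4} = \frac{13}{4}$)
$T = 234$ ($T = 3 \cdot 78 = 234$)
$j{\left(h \right)} = 1 - \frac{3}{h}$
$\left(j{\left(8 \right)} + Z{\left(8,-4 \right)}\right) \left(16 + T\right) + 21 \cdot 106 = \left(\frac{-3 + 8}{8} + \frac{13}{4}\right) \left(16 + 234\right) + 21 \cdot 106 = \left(\frac{1}{8} \cdot 5 + \frac{13}{4}\right) 250 + 2226 = \left(\frac{5}{8} + \frac{13}{4}\right) 250 + 2226 = \frac{31}{8} \cdot 250 + 2226 = \frac{3875}{4} + 2226 = \frac{12779}{4}$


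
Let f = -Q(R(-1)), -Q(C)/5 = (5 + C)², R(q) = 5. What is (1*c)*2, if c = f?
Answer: 1000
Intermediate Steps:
Q(C) = -5*(5 + C)²
f = 500 (f = -(-5)*(5 + 5)² = -(-5)*10² = -(-5)*100 = -1*(-500) = 500)
c = 500
(1*c)*2 = (1*500)*2 = 500*2 = 1000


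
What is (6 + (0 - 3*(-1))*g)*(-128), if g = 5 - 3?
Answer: -1536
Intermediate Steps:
g = 2
(6 + (0 - 3*(-1))*g)*(-128) = (6 + (0 - 3*(-1))*2)*(-128) = (6 + (0 + 3)*2)*(-128) = (6 + 3*2)*(-128) = (6 + 6)*(-128) = 12*(-128) = -1536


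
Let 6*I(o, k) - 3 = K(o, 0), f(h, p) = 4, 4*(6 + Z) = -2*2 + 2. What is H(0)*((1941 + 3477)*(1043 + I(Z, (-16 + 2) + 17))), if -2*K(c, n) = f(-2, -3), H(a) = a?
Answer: 0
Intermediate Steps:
Z = -13/2 (Z = -6 + (-2*2 + 2)/4 = -6 + (-4 + 2)/4 = -6 + (1/4)*(-2) = -6 - 1/2 = -13/2 ≈ -6.5000)
K(c, n) = -2 (K(c, n) = -1/2*4 = -2)
I(o, k) = 1/6 (I(o, k) = 1/2 + (1/6)*(-2) = 1/2 - 1/3 = 1/6)
H(0)*((1941 + 3477)*(1043 + I(Z, (-16 + 2) + 17))) = 0*((1941 + 3477)*(1043 + 1/6)) = 0*(5418*(6259/6)) = 0*5651877 = 0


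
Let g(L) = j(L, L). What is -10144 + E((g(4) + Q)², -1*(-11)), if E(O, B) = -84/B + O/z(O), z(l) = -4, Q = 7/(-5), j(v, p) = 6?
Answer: -11172619/1100 ≈ -10157.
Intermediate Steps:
Q = -7/5 (Q = 7*(-⅕) = -7/5 ≈ -1.4000)
g(L) = 6
E(O, B) = -84/B - O/4 (E(O, B) = -84/B + O/(-4) = -84/B + O*(-¼) = -84/B - O/4)
-10144 + E((g(4) + Q)², -1*(-11)) = -10144 + (-84/((-1*(-11))) - (6 - 7/5)²/4) = -10144 + (-84/11 - (23/5)²/4) = -10144 + (-84*1/11 - ¼*529/25) = -10144 + (-84/11 - 529/100) = -10144 - 14219/1100 = -11172619/1100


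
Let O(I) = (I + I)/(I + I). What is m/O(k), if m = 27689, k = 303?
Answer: 27689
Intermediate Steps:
O(I) = 1 (O(I) = (2*I)/((2*I)) = (2*I)*(1/(2*I)) = 1)
m/O(k) = 27689/1 = 27689*1 = 27689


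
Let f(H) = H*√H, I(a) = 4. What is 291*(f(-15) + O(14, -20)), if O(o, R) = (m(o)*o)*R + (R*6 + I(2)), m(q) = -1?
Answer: 47724 - 4365*I*√15 ≈ 47724.0 - 16906.0*I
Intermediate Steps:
O(o, R) = 4 + 6*R - R*o (O(o, R) = (-o)*R + (R*6 + 4) = -R*o + (6*R + 4) = -R*o + (4 + 6*R) = 4 + 6*R - R*o)
f(H) = H^(3/2)
291*(f(-15) + O(14, -20)) = 291*((-15)^(3/2) + (4 + 6*(-20) - 1*(-20)*14)) = 291*(-15*I*√15 + (4 - 120 + 280)) = 291*(-15*I*√15 + 164) = 291*(164 - 15*I*√15) = 47724 - 4365*I*√15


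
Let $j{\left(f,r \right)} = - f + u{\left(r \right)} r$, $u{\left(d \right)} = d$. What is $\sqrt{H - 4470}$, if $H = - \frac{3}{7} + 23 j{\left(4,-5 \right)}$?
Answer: $\frac{2 i \sqrt{48846}}{7} \approx 63.146 i$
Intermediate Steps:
$j{\left(f,r \right)} = r^{2} - f$ ($j{\left(f,r \right)} = - f + r r = - f + r^{2} = r^{2} - f$)
$H = \frac{3378}{7}$ ($H = - \frac{3}{7} + 23 \left(\left(-5\right)^{2} - 4\right) = \left(-3\right) \frac{1}{7} + 23 \left(25 - 4\right) = - \frac{3}{7} + 23 \cdot 21 = - \frac{3}{7} + 483 = \frac{3378}{7} \approx 482.57$)
$\sqrt{H - 4470} = \sqrt{\frac{3378}{7} - 4470} = \sqrt{- \frac{27912}{7}} = \frac{2 i \sqrt{48846}}{7}$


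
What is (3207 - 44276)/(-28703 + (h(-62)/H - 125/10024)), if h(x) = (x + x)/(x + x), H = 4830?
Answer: 142028101320/99263053249 ≈ 1.4308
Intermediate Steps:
h(x) = 1 (h(x) = (2*x)/((2*x)) = (2*x)*(1/(2*x)) = 1)
(3207 - 44276)/(-28703 + (h(-62)/H - 125/10024)) = (3207 - 44276)/(-28703 + (1/4830 - 125/10024)) = -41069/(-28703 + (1*(1/4830) - 125*1/10024)) = -41069/(-28703 + (1/4830 - 125/10024)) = -41069/(-28703 - 42409/3458280) = -41069/(-99263053249/3458280) = -41069*(-3458280/99263053249) = 142028101320/99263053249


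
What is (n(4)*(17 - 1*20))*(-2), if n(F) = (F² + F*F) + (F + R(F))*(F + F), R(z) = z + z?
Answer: 768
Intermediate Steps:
R(z) = 2*z
n(F) = 8*F² (n(F) = (F² + F*F) + (F + 2*F)*(F + F) = (F² + F²) + (3*F)*(2*F) = 2*F² + 6*F² = 8*F²)
(n(4)*(17 - 1*20))*(-2) = ((8*4²)*(17 - 1*20))*(-2) = ((8*16)*(17 - 20))*(-2) = (128*(-3))*(-2) = -384*(-2) = 768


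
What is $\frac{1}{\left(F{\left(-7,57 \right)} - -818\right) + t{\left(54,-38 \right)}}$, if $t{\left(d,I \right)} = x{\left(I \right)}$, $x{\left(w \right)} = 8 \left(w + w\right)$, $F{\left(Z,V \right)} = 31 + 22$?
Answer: $\frac{1}{263} \approx 0.0038023$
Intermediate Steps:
$F{\left(Z,V \right)} = 53$
$x{\left(w \right)} = 16 w$ ($x{\left(w \right)} = 8 \cdot 2 w = 16 w$)
$t{\left(d,I \right)} = 16 I$
$\frac{1}{\left(F{\left(-7,57 \right)} - -818\right) + t{\left(54,-38 \right)}} = \frac{1}{\left(53 - -818\right) + 16 \left(-38\right)} = \frac{1}{\left(53 + 818\right) - 608} = \frac{1}{871 - 608} = \frac{1}{263}$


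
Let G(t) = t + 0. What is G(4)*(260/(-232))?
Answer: -130/29 ≈ -4.4828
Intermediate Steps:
G(t) = t
G(4)*(260/(-232)) = 4*(260/(-232)) = 4*(260*(-1/232)) = 4*(-65/58) = -130/29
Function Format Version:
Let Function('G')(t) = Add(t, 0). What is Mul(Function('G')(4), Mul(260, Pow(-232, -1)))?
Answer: Rational(-130, 29) ≈ -4.4828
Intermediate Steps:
Function('G')(t) = t
Mul(Function('G')(4), Mul(260, Pow(-232, -1))) = Mul(4, Mul(260, Pow(-232, -1))) = Mul(4, Mul(260, Rational(-1, 232))) = Mul(4, Rational(-65, 58)) = Rational(-130, 29)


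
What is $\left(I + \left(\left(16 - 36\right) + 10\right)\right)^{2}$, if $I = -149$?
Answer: $25281$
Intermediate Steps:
$\left(I + \left(\left(16 - 36\right) + 10\right)\right)^{2} = \left(-149 + \left(\left(16 - 36\right) + 10\right)\right)^{2} = \left(-149 + \left(-20 + 10\right)\right)^{2} = \left(-149 - 10\right)^{2} = \left(-159\right)^{2} = 25281$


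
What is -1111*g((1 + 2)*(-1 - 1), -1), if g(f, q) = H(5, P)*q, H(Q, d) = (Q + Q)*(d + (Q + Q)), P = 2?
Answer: 133320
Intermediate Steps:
H(Q, d) = 2*Q*(d + 2*Q) (H(Q, d) = (2*Q)*(d + 2*Q) = 2*Q*(d + 2*Q))
g(f, q) = 120*q (g(f, q) = (2*5*(2 + 2*5))*q = (2*5*(2 + 10))*q = (2*5*12)*q = 120*q)
-1111*g((1 + 2)*(-1 - 1), -1) = -133320*(-1) = -1111*(-120) = 133320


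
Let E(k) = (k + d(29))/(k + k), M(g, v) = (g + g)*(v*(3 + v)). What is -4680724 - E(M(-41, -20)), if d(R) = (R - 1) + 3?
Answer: -260997198089/55760 ≈ -4.6807e+6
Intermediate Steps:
d(R) = 2 + R (d(R) = (-1 + R) + 3 = 2 + R)
M(g, v) = 2*g*v*(3 + v) (M(g, v) = (2*g)*(v*(3 + v)) = 2*g*v*(3 + v))
E(k) = (31 + k)/(2*k) (E(k) = (k + (2 + 29))/(k + k) = (k + 31)/((2*k)) = (31 + k)*(1/(2*k)) = (31 + k)/(2*k))
-4680724 - E(M(-41, -20)) = -4680724 - (31 + 2*(-41)*(-20)*(3 - 20))/(2*(2*(-41)*(-20)*(3 - 20))) = -4680724 - (31 + 2*(-41)*(-20)*(-17))/(2*(2*(-41)*(-20)*(-17))) = -4680724 - (31 - 27880)/(2*(-27880)) = -4680724 - (-1)*(-27849)/(2*27880) = -4680724 - 1*27849/55760 = -4680724 - 27849/55760 = -260997198089/55760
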